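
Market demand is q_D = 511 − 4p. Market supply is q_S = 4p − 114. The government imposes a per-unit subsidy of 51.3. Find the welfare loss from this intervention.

2631.69

In inverse form: demand p = 127.75 − 0.25q, supply p = 28.5 + 0.25q.
Competitive equilibrium: 127.75 − 0.25q = 28.5 + 0.25q → q* = 198.5, p* = 78.125.
The subsidy lowers effective supply by 51.3: p = 0.25q − 22.8.
New quantity: 127.75 − 0.25q = 0.25q − 22.8 → q' = 301.1.
Overproduction Δq = 301.1 − 198.5 = 102.6; wedge = subsidy = 51.3.
The triangle = ½ × 102.6 × 51.3 = 2631.69.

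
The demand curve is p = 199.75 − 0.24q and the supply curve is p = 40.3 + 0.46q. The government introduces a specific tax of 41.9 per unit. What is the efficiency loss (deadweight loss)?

1254.01

Competitive equilibrium: 199.75 − 0.24q = 40.3 + 0.46q → q* = 227.7857, p* = 145.0814.
With the tax, the buyer price exceeds the seller price by 41.9: (199.75 − 0.24q) − (40.3 + 0.46q) = 41.9 → q' = 167.9286.
Δq = 227.7857 − 167.9286 = 59.8571; the wedge equals the tax, 41.9.
DWL = ½ × 59.8571 × 41.9 = 1254.01.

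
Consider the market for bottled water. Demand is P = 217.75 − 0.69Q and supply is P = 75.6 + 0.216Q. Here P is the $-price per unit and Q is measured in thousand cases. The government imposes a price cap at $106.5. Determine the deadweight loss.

Competitive equilibrium: 217.75 − 0.69Q = 75.6 + 0.216Q → Q* = 156.8985, P* = 109.4901.
At the ceiling P = 106.5, quantity supplied = (106.5 − 75.6)/0.216 = 143.0556.
Willingness to pay at Q' = 143.0556: 217.75 − 0.69·143.0556 = 119.0416.
ΔQ = 156.8985 − 143.0556 = 13.8429; wedge = 119.0416 − 106.5 = 12.5416.
Deadweight loss = ½ × 13.8429 × 12.5416 = $86.81 thousand.

$86.81 thousand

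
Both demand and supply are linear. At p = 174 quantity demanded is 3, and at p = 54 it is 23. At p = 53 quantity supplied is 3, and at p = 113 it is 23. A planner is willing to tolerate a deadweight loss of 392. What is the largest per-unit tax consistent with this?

84

Demand slope = (54 − 174)/(23 − 3) = −6, so p = 192 − 6q.
Supply slope = (113 − 53)/(23 − 3) = 3, so p = 44 + 3q.
Competitive equilibrium: 192 − 6q = 44 + 3q → q* = 16.4444, p* = 93.3333.
A tax t gives Δq = t/9 and wedge t, so DWL = t²/18.
t²/18 = 392 → t² = 7056 → t = 84.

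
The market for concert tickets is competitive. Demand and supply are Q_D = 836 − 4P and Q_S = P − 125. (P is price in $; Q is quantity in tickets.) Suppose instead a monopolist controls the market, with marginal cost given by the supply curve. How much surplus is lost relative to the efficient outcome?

$78.40

In inverse form: demand P = 209 − 0.25Q, supply P = 125 + Q.
Competitive equilibrium: 209 − 0.25Q = 125 + Q → Q* = 67.2, P* = 192.2.
Marginal revenue: MR = 209 − 0.5Q. Set MR = MC: 209 − 0.5Q = 125 + Q → Q_m = 56.
Price P_m = 209 − 0.25·56 = 195; MC(Q_m) = 125 + 1·56 = 181.
Competitive Q* = 67.2, so ΔQ = 11.2; wedge = 195 − 181 = 14.
Welfare loss = ½ × 11.2 × 14 = $78.40.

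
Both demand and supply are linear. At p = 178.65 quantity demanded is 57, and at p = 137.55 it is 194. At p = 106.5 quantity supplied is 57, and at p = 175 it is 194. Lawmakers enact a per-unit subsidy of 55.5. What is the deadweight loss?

Demand slope = (137.55 − 178.65)/(194 − 57) = −0.3, so p = 195.75 − 0.3q.
Supply slope = (175 − 106.5)/(194 − 57) = 0.5, so p = 78 + 0.5q.
Competitive equilibrium: 195.75 − 0.3q = 78 + 0.5q → q* = 147.1875, p* = 151.5938.
The subsidy lowers effective supply by 55.5: p = 22.5 + 0.5q.
New quantity: 195.75 − 0.3q = 22.5 + 0.5q → q' = 216.5625.
Overproduction Δq = 216.5625 − 147.1875 = 69.375; wedge = subsidy = 55.5.
Deadweight loss = ½ × 69.375 × 55.5 = 1925.16.

1925.16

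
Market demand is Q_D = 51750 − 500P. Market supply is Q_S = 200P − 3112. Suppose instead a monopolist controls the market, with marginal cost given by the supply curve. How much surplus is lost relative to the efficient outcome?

In inverse form: demand P = 103.5 − 0.002Q, supply P = 15.56 + 0.005Q.
Competitive equilibrium: 103.5 − 0.002Q = 15.56 + 0.005Q → Q* = 12562.85714, P* = 78.37429.
Marginal revenue: MR = 103.5 − 0.004Q. Set MR = MC: 103.5 − 0.004Q = 15.56 + 0.005Q → Q_m = 9771.11111.
Price P_m = 103.5 − 0.002·9771.11111 = 83.95778; MC(Q_m) = 15.56 + 0.005·9771.11111 = 64.41556.
Competitive Q* = 12562.85714, so ΔQ = 2791.74603; wedge = 83.95778 − 64.41556 = 19.54222.
Deadweight loss = ½ × 2791.74603 × 19.54222 = 27278.46.

27278.46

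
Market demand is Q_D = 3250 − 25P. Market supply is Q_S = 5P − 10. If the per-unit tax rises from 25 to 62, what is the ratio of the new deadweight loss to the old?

6.1504

In inverse form: demand P = 130 − 0.04Q, supply P = 2 + 0.2Q.
Competitive equilibrium: 130 − 0.04Q = 2 + 0.2Q → Q* = 533.3333, P* = 108.6667.
For a per-unit tax t: ΔQ = t/0.24, so DWL = ½·t·(t/0.24) = t²/0.48.
At t = 25: DWL = 1302.083. At t = 62: DWL = 8008.333.
Ratio = (62/25)² = 6.1504.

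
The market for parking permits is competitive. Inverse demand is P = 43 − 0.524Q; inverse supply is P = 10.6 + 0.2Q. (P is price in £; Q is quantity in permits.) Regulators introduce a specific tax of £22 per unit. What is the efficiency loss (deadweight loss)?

£334.25

Competitive equilibrium: 43 − 0.524Q = 10.6 + 0.2Q → Q* = 44.7514, P* = 19.5503.
With the tax, the buyer price exceeds the seller price by 22: (43 − 0.524Q) − (10.6 + 0.2Q) = 22 → Q' = 14.3646.
ΔQ = 44.7514 − 14.3646 = 30.3868; the wedge equals the tax, 22.
DWL = ½ × 30.3868 × 22 = £334.25.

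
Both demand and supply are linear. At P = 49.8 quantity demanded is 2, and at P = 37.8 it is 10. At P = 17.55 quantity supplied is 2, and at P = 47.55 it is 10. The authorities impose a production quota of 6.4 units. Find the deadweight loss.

Demand slope = (37.8 − 49.8)/(10 − 2) = −1.5, so P = 52.8 − 1.5Q.
Supply slope = (47.55 − 17.55)/(10 − 2) = 3.75, so P = 10.05 + 3.75Q.
Competitive equilibrium: 52.8 − 1.5Q = 10.05 + 3.75Q → Q* = 8.1429, P* = 40.5857.
At Q = 6.4: demand price = 52.8 − 1.5·6.4 = 43.2; supply price = 10.05 + 3.75·6.4 = 34.05.
ΔQ = 8.1429 − 6.4 = 1.7429; wedge = 43.2 − 34.05 = 9.15.
Welfare loss = ½ × 1.7429 × 9.15 = 7.97.

7.97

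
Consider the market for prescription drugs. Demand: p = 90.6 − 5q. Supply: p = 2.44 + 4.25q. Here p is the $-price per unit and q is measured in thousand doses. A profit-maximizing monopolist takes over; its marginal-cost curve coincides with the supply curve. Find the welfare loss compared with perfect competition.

Competitive equilibrium: 90.6 − 5q = 2.44 + 4.25q → q* = 9.5308, p* = 42.9459.
Marginal revenue: MR = 90.6 − 10q. Set MR = MC: 90.6 − 10q = 2.44 + 4.25q → q_m = 6.1867.
Price p_m = 90.6 − 5·6.1867 = 59.6665; MC(q_m) = 2.44 + 4.25·6.1867 = 28.7335.
Competitive q* = 9.5308, so Δq = 3.3441; wedge = 59.6665 − 28.7335 = 30.933.
DWL = ½ × 3.3441 × 30.933 = $51.72 thousand.

$51.72 thousand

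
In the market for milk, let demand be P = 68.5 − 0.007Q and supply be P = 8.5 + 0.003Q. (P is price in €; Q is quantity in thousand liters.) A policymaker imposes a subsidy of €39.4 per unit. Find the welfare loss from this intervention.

€77618 thousand

Competitive equilibrium: 68.5 − 0.007Q = 8.5 + 0.003Q → Q* = 6000, P* = 26.5.
The subsidy lowers effective supply by 39.4: P = 0.003Q − 30.9.
New quantity: 68.5 − 0.007Q = 0.003Q − 30.9 → Q' = 9940.
Overproduction ΔQ = 9940 − 6000 = 3940; wedge = subsidy = 39.4.
The triangle = ½ × 3940 × 39.4 = €77618 thousand.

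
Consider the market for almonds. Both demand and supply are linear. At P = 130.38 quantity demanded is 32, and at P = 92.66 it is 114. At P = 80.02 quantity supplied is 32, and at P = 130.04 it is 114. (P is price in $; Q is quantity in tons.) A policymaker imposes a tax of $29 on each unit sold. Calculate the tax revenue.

$1506.92

Demand slope = (92.66 − 130.38)/(114 − 32) = −0.46, so P = 145.1 − 0.46Q.
Supply slope = (130.04 − 80.02)/(114 − 32) = 0.61, so P = 60.5 + 0.61Q.
Competitive equilibrium: 145.1 − 0.46Q = 60.5 + 0.61Q → Q* = 79.0654, P* = 108.7299.
With the tax, the buyer price exceeds the seller price by 29: (145.1 − 0.46Q) − (60.5 + 0.61Q) = 29 → Q' = 51.9626.
Tax revenue = 29 × 51.9626 = $1506.92.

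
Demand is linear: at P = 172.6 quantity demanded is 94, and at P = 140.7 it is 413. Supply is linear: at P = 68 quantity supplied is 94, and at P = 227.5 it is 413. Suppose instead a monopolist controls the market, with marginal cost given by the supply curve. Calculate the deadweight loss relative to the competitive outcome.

Demand slope = (140.7 − 172.6)/(413 − 94) = −0.1, so P = 182 − 0.1Q.
Supply slope = (227.5 − 68)/(413 − 94) = 0.5, so P = 21 + 0.5Q.
Competitive equilibrium: 182 − 0.1Q = 21 + 0.5Q → Q* = 268.3333, P* = 155.1667.
Marginal revenue: MR = 182 − 0.2Q. Set MR = MC: 182 − 0.2Q = 21 + 0.5Q → Q_m = 230.
Price P_m = 182 − 0.1·230 = 159; MC(Q_m) = 21 + 0.5·230 = 136.
Competitive Q* = 268.3333, so ΔQ = 38.3333; wedge = 159 − 136 = 23.
DWL = ½ × 38.3333 × 23 = 440.83.

440.83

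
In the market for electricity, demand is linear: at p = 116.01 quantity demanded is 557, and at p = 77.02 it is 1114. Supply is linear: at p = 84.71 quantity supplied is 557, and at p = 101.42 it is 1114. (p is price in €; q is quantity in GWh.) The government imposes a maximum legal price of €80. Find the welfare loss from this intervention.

Demand slope = (77.02 − 116.01)/(1114 − 557) = −0.07, so p = 155 − 0.07q.
Supply slope = (101.42 − 84.71)/(1114 − 557) = 0.03, so p = 68 + 0.03q.
Competitive equilibrium: 155 − 0.07q = 68 + 0.03q → q* = 870, p* = 94.1.
At the ceiling p = 80, quantity supplied = (80 − 68)/0.03 = 400.
Willingness to pay at q' = 400: 155 − 0.07·400 = 127.
Δq = 870 − 400 = 470; wedge = 127 − 80 = 47.
Welfare loss = ½ × 470 × 47 = €11045.

€11045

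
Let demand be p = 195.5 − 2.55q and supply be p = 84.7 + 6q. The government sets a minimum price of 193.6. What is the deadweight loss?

Competitive equilibrium: 195.5 − 2.55q = 84.7 + 6q → q* = 12.9591, p* = 162.4544.
At the floor p = 193.6, quantity demanded = (195.5 − 193.6)/2.55 = 0.7451.
Sellers' marginal cost at q' = 0.7451: 84.7 + 6·0.7451 = 89.1706.
Δq = 12.9591 − 0.7451 = 12.214; wedge = 193.6 − 89.1706 = 104.4294.
Welfare loss = ½ × 12.214 × 104.4294 = 637.75.

637.75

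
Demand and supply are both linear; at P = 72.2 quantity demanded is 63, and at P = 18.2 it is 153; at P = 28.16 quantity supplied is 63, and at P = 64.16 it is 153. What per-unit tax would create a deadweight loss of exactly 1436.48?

Demand slope = (18.2 − 72.2)/(153 − 63) = −0.6, so P = 110 − 0.6Q.
Supply slope = (64.16 − 28.16)/(153 − 63) = 0.4, so P = 2.96 + 0.4Q.
Competitive equilibrium: 110 − 0.6Q = 2.96 + 0.4Q → Q* = 107.04, P* = 45.776.
A tax t gives ΔQ = t/1 and wedge t, so DWL = t²/2.
t²/2 = 1436.48 → t² = 2872.96 → t = 53.6.

53.6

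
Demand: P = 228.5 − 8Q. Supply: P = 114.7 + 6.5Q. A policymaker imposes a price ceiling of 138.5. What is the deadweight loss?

127.08

Competitive equilibrium: 228.5 − 8Q = 114.7 + 6.5Q → Q* = 7.84828, P* = 165.71379.
At the ceiling P = 138.5, quantity supplied = (138.5 − 114.7)/6.5 = 3.66154.
Willingness to pay at Q' = 3.66154: 228.5 − 8·3.66154 = 199.20768.
ΔQ = 7.84828 − 3.66154 = 4.18674; wedge = 199.20768 − 138.5 = 60.70768.
The triangle = ½ × 4.18674 × 60.70768 = 127.08.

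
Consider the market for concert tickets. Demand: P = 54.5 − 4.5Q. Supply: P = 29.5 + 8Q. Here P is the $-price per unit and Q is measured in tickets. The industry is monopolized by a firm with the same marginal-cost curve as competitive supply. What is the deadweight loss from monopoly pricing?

$1.75

Competitive equilibrium: 54.5 − 4.5Q = 29.5 + 8Q → Q* = 2, P* = 45.5.
Marginal revenue: MR = 54.5 − 9Q. Set MR = MC: 54.5 − 9Q = 29.5 + 8Q → Q_m = 1.4706.
Price P_m = 54.5 − 4.5·1.4706 = 47.8823; MC(Q_m) = 29.5 + 8·1.4706 = 41.2648.
Competitive Q* = 2, so ΔQ = 0.5294; wedge = 47.8823 − 41.2648 = 6.6175.
The triangle = ½ × 0.5294 × 6.6175 = $1.75.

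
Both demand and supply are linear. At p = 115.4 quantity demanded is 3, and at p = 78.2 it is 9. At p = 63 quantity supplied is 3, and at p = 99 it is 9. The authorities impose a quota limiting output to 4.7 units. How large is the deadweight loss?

Demand slope = (78.2 − 115.4)/(9 − 3) = −6.2, so p = 134 − 6.2q.
Supply slope = (99 − 63)/(9 − 3) = 6, so p = 45 + 6q.
Competitive equilibrium: 134 − 6.2q = 45 + 6q → q* = 7.2951, p* = 88.7705.
At q = 4.7: demand price = 134 − 6.2·4.7 = 104.86; supply price = 45 + 6·4.7 = 73.2.
Δq = 7.2951 − 4.7 = 2.5951; wedge = 104.86 − 73.2 = 31.66.
DWL = ½ × 2.5951 × 31.66 = 41.08.

41.08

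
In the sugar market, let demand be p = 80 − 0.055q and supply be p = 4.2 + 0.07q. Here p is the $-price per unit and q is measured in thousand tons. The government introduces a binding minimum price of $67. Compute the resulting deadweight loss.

Competitive equilibrium: 80 − 0.055q = 4.2 + 0.07q → q* = 606.4, p* = 46.648.
At the floor p = 67, quantity demanded = (80 − 67)/0.055 = 236.36364.
Sellers' marginal cost at q' = 236.36364: 4.2 + 0.07·236.36364 = 20.74545.
Δq = 606.4 − 236.36364 = 370.03636; wedge = 67 − 20.74545 = 46.25455.
Deadweight loss = ½ × 370.03636 × 46.25455 = $8557.93 thousand.

$8557.93 thousand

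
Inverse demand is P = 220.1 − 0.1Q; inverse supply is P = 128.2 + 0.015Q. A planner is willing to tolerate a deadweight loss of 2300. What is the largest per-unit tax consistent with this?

Competitive equilibrium: 220.1 − 0.1Q = 128.2 + 0.015Q → Q* = 799.1304, P* = 140.187.
A tax t gives ΔQ = t/0.115 and wedge t, so DWL = t²/0.23.
t²/0.23 = 2300 → t² = 529 → t = 23.

23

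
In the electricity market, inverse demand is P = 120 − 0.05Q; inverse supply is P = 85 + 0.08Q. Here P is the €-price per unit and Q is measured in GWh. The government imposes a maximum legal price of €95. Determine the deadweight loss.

€1352.16

Competitive equilibrium: 120 − 0.05Q = 85 + 0.08Q → Q* = 269.2308, P* = 106.5385.
At the ceiling P = 95, quantity supplied = (95 − 85)/0.08 = 125.
Willingness to pay at Q' = 125: 120 − 0.05·125 = 113.75.
ΔQ = 269.2308 − 125 = 144.2308; wedge = 113.75 − 95 = 18.75.
The triangle = ½ × 144.2308 × 18.75 = €1352.16.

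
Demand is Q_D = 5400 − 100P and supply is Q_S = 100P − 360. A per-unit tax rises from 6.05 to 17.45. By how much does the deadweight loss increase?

In inverse form: demand P = 54 − 0.01Q, supply P = 3.6 + 0.01Q.
Competitive equilibrium: 54 − 0.01Q = 3.6 + 0.01Q → Q* = 2520, P* = 28.8.
For a per-unit tax t: ΔQ = t/0.02, so DWL = ½·t·(t/0.02) = t²/0.04.
At t = 6.05: DWL = 915.063. At t = 17.45: DWL = 7612.563.
Increase = 7612.563 − 915.063 = 6697.50.

6697.50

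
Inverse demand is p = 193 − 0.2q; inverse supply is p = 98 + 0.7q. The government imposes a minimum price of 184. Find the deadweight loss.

1650.14

Competitive equilibrium: 193 − 0.2q = 98 + 0.7q → q* = 105.5556, p* = 171.8889.
At the floor p = 184, quantity demanded = (193 − 184)/0.2 = 45.
Sellers' marginal cost at q' = 45: 98 + 0.7·45 = 129.5.
Δq = 105.5556 − 45 = 60.5556; wedge = 184 − 129.5 = 54.5.
The triangle = ½ × 60.5556 × 54.5 = 1650.14.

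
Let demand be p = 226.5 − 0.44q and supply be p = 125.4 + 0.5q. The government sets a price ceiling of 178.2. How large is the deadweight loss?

1.79

Competitive equilibrium: 226.5 − 0.44q = 125.4 + 0.5q → q* = 107.5532, p* = 179.1766.
At the ceiling p = 178.2, quantity supplied = (178.2 − 125.4)/0.5 = 105.6.
Willingness to pay at q' = 105.6: 226.5 − 0.44·105.6 = 180.036.
Δq = 107.5532 − 105.6 = 1.9532; wedge = 180.036 − 178.2 = 1.836.
The triangle = ½ × 1.9532 × 1.836 = 1.79.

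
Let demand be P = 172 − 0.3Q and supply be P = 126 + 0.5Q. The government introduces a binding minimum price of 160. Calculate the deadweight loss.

Competitive equilibrium: 172 − 0.3Q = 126 + 0.5Q → Q* = 57.5, P* = 154.75.
At the floor P = 160, quantity demanded = (172 − 160)/0.3 = 40.
Sellers' marginal cost at Q' = 40: 126 + 0.5·40 = 146.
ΔQ = 57.5 − 40 = 17.5; wedge = 160 − 146 = 14.
DWL = ½ × 17.5 × 14 = 122.50.

122.50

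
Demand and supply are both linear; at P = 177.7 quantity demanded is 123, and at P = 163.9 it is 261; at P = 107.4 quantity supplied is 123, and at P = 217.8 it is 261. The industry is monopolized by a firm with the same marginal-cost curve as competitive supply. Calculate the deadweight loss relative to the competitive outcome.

182.01

Demand slope = (163.9 − 177.7)/(261 − 123) = −0.1, so P = 190 − 0.1Q.
Supply slope = (217.8 − 107.4)/(261 − 123) = 0.8, so P = 9 + 0.8Q.
Competitive equilibrium: 190 − 0.1Q = 9 + 0.8Q → Q* = 201.1111, P* = 169.8889.
Marginal revenue: MR = 190 − 0.2Q. Set MR = MC: 190 − 0.2Q = 9 + 0.8Q → Q_m = 181.
Price P_m = 190 − 0.1·181 = 171.9; MC(Q_m) = 9 + 0.8·181 = 153.8.
Competitive Q* = 201.1111, so ΔQ = 20.1111; wedge = 171.9 − 153.8 = 18.1.
DWL = ½ × 20.1111 × 18.1 = 182.01.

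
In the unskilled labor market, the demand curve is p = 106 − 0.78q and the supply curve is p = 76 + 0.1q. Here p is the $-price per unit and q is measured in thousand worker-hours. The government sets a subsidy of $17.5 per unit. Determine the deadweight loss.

$174.01 thousand

Competitive equilibrium: 106 − 0.78q = 76 + 0.1q → q* = 34.0909, p* = 79.4091.
The subsidy lowers effective supply by 17.5: p = 58.5 + 0.1q.
New quantity: 106 − 0.78q = 58.5 + 0.1q → q' = 53.9773.
Overproduction Δq = 53.9773 − 34.0909 = 19.8864; wedge = subsidy = 17.5.
The triangle = ½ × 19.8864 × 17.5 = $174.01 thousand.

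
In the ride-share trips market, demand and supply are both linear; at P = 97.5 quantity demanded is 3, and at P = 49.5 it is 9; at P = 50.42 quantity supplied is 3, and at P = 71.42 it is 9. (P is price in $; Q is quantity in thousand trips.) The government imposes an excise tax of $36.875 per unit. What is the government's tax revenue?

$143.35 thousand

Demand slope = (49.5 − 97.5)/(9 − 3) = −8, so P = 121.5 − 8Q.
Supply slope = (71.42 − 50.42)/(9 − 3) = 3.5, so P = 39.92 + 3.5Q.
Competitive equilibrium: 121.5 − 8Q = 39.92 + 3.5Q → Q* = 7.0939, P* = 64.7487.
With the tax, the buyer price exceeds the seller price by 36.875: (121.5 − 8Q) − (39.92 + 3.5Q) = 36.875 → Q' = 3.8874.
Tax revenue = 36.875 × 3.8874 = $143.35 thousand.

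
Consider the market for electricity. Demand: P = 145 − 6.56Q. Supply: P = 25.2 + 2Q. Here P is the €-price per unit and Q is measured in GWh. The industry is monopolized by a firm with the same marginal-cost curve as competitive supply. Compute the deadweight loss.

€157.80

Competitive equilibrium: 145 − 6.56Q = 25.2 + 2Q → Q* = 13.9953, P* = 53.1907.
Marginal revenue: MR = 145 − 13.12Q. Set MR = MC: 145 − 13.12Q = 25.2 + 2Q → Q_m = 7.9233.
Price P_m = 145 − 6.56·7.9233 = 93.0232; MC(Q_m) = 25.2 + 2·7.9233 = 41.0466.
Competitive Q* = 13.9953, so ΔQ = 6.072; wedge = 93.0232 − 41.0466 = 51.9766.
The triangle = ½ × 6.072 × 51.9766 = €157.80.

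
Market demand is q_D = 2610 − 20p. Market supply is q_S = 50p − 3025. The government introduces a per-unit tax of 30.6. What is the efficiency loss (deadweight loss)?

In inverse form: demand p = 130.5 − 0.05q, supply p = 60.5 + 0.02q.
Competitive equilibrium: 130.5 − 0.05q = 60.5 + 0.02q → q* = 1000, p* = 80.5.
With the tax, the buyer price exceeds the seller price by 30.6: (130.5 − 0.05q) − (60.5 + 0.02q) = 30.6 → q' = 562.8571.
Δq = 1000 − 562.8571 = 437.1429; the wedge equals the tax, 30.6.
Deadweight loss = ½ × 437.1429 × 30.6 = 6688.29.

6688.29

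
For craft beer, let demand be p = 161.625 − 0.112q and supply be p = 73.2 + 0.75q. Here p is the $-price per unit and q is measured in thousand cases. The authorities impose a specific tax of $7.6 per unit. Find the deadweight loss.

$33.50 thousand

Competitive equilibrium: 161.625 − 0.112q = 73.2 + 0.75q → q* = 102.5812, p* = 150.1359.
With the tax, the buyer price exceeds the seller price by 7.6: (161.625 − 0.112q) − (73.2 + 0.75q) = 7.6 → q' = 93.7645.
Δq = 102.5812 − 93.7645 = 8.8167; the wedge equals the tax, 7.6.
The triangle = ½ × 8.8167 × 7.6 = $33.50 thousand.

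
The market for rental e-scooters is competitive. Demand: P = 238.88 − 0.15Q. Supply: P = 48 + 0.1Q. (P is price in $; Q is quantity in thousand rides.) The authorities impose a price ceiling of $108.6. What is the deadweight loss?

Competitive equilibrium: 238.88 − 0.15Q = 48 + 0.1Q → Q* = 763.52, P* = 124.352.
At the ceiling P = 108.6, quantity supplied = (108.6 − 48)/0.1 = 606.
Willingness to pay at Q' = 606: 238.88 − 0.15·606 = 147.98.
ΔQ = 763.52 − 606 = 157.52; wedge = 147.98 − 108.6 = 39.38.
Deadweight loss = ½ × 157.52 × 39.38 = $3101.57 thousand.

$3101.57 thousand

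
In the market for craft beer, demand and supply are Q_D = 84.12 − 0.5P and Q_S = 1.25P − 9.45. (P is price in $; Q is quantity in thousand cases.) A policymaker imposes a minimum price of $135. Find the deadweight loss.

In inverse form: demand P = 168.24 − 2Q, supply P = 7.56 + 0.8Q.
Competitive equilibrium: 168.24 − 2Q = 7.56 + 0.8Q → Q* = 57.3857, P* = 53.4686.
At the floor P = 135, quantity demanded = (168.24 − 135)/2 = 16.62.
Sellers' marginal cost at Q' = 16.62: 7.56 + 0.8·16.62 = 20.856.
ΔQ = 57.3857 − 16.62 = 40.7657; wedge = 135 − 20.856 = 114.144.
DWL = ½ × 40.7657 × 114.144 = $2326.58 thousand.

$2326.58 thousand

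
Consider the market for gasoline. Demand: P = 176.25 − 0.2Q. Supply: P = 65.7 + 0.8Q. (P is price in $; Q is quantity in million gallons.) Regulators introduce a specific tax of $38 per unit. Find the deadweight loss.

$722 million

Competitive equilibrium: 176.25 − 0.2Q = 65.7 + 0.8Q → Q* = 110.55, P* = 154.14.
With the tax, the buyer price exceeds the seller price by 38: (176.25 − 0.2Q) − (65.7 + 0.8Q) = 38 → Q' = 72.55.
ΔQ = 110.55 − 72.55 = 38; the wedge equals the tax, 38.
The triangle = ½ × 38 × 38 = $722 million.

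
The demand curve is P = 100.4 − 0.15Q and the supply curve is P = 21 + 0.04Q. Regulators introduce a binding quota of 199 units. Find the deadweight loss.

Competitive equilibrium: 100.4 − 0.15Q = 21 + 0.04Q → Q* = 417.8947, P* = 37.7158.
At Q = 199: demand price = 100.4 − 0.15·199 = 70.55; supply price = 21 + 0.04·199 = 28.96.
ΔQ = 417.8947 − 199 = 218.8947; wedge = 70.55 − 28.96 = 41.59.
Welfare loss = ½ × 218.8947 × 41.59 = 4551.92.

4551.92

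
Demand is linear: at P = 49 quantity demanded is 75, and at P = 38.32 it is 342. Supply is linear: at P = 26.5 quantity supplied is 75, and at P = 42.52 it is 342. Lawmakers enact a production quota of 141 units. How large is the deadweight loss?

1264.05

Demand slope = (38.32 − 49)/(342 − 75) = −0.04, so P = 52 − 0.04Q.
Supply slope = (42.52 − 26.5)/(342 − 75) = 0.06, so P = 22 + 0.06Q.
Competitive equilibrium: 52 − 0.04Q = 22 + 0.06Q → Q* = 300, P* = 40.
At Q = 141: demand price = 52 − 0.04·141 = 46.36; supply price = 22 + 0.06·141 = 30.46.
ΔQ = 300 − 141 = 159; wedge = 46.36 − 30.46 = 15.9.
The triangle = ½ × 159 × 15.9 = 1264.05.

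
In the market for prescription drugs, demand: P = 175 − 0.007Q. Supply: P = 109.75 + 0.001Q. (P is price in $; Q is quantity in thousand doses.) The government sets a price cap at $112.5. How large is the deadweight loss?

Competitive equilibrium: 175 − 0.007Q = 109.75 + 0.001Q → Q* = 8156.25, P* = 117.9063.
At the ceiling P = 112.5, quantity supplied = (112.5 − 109.75)/0.001 = 2750.
Willingness to pay at Q' = 2750: 175 − 0.007·2750 = 155.75.
ΔQ = 8156.25 − 2750 = 5406.25; wedge = 155.75 − 112.5 = 43.25.
DWL = ½ × 5406.25 × 43.25 = $116910.16 thousand.

$116910.16 thousand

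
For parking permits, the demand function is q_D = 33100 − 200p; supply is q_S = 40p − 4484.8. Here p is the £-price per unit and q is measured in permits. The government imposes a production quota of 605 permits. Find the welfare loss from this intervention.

In inverse form: demand p = 165.5 − 0.005q, supply p = 112.12 + 0.025q.
Competitive equilibrium: 165.5 − 0.005q = 112.12 + 0.025q → q* = 1779.3333, p* = 156.6033.
At q = 605: demand price = 165.5 − 0.005·605 = 162.475; supply price = 112.12 + 0.025·605 = 127.245.
Δq = 1779.3333 − 605 = 1174.3333; wedge = 162.475 − 127.245 = 35.23.
Welfare loss = ½ × 1174.3333 × 35.23 = £20685.88.

£20685.88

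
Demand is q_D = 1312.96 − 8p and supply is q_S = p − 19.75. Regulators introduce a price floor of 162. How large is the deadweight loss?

In inverse form: demand p = 164.12 − 0.125q, supply p = 19.75 + q.
Competitive equilibrium: 164.12 − 0.125q = 19.75 + q → q* = 128.3289, p* = 148.0789.
At the floor p = 162, quantity demanded = (164.12 − 162)/0.125 = 16.96.
Sellers' marginal cost at q' = 16.96: 19.75 + 1·16.96 = 36.71.
Δq = 128.3289 − 16.96 = 111.3689; wedge = 162 − 36.71 = 125.29.
Welfare loss = ½ × 111.3689 × 125.29 = 6976.70.

6976.70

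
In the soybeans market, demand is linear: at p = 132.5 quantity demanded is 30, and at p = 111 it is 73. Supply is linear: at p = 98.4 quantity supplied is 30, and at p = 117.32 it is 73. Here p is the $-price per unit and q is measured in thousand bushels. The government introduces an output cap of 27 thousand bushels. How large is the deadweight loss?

$725.05 thousand

Demand slope = (111 − 132.5)/(73 − 30) = −0.5, so p = 147.5 − 0.5q.
Supply slope = (117.32 − 98.4)/(73 − 30) = 0.44, so p = 85.2 + 0.44q.
Competitive equilibrium: 147.5 − 0.5q = 85.2 + 0.44q → q* = 66.2766, p* = 114.3617.
At q = 27: demand price = 147.5 − 0.5·27 = 134; supply price = 85.2 + 0.44·27 = 97.08.
Δq = 66.2766 − 27 = 39.2766; wedge = 134 − 97.08 = 36.92.
The triangle = ½ × 39.2766 × 36.92 = $725.05 thousand.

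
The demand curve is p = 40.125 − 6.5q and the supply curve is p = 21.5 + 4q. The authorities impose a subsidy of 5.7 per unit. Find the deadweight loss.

Competitive equilibrium: 40.125 − 6.5q = 21.5 + 4q → q* = 1.7738, p* = 28.5952.
The subsidy lowers effective supply by 5.7: p = 15.8 + 4q.
New quantity: 40.125 − 6.5q = 15.8 + 4q → q' = 2.3167.
Overproduction Δq = 2.3167 − 1.7738 = 0.5429; wedge = subsidy = 5.7.
DWL = ½ × 0.5429 × 5.7 = 1.55.

1.55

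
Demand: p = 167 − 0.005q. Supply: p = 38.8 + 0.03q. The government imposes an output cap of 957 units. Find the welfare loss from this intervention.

128129.10

Competitive equilibrium: 167 − 0.005q = 38.8 + 0.03q → q* = 3662.8571, p* = 148.6857.
At q = 957: demand price = 167 − 0.005·957 = 162.215; supply price = 38.8 + 0.03·957 = 67.51.
Δq = 3662.8571 − 957 = 2705.8571; wedge = 162.215 − 67.51 = 94.705.
The triangle = ½ × 2705.8571 × 94.705 = 128129.10.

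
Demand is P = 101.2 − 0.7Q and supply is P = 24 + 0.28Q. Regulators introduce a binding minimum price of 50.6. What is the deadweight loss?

20.64

Competitive equilibrium: 101.2 − 0.7Q = 24 + 0.28Q → Q* = 78.7755, P* = 46.0571.
At the floor P = 50.6, quantity demanded = (101.2 − 50.6)/0.7 = 72.2857.
Sellers' marginal cost at Q' = 72.2857: 24 + 0.28·72.2857 = 44.24.
ΔQ = 78.7755 − 72.2857 = 6.4898; wedge = 50.6 − 44.24 = 6.36.
Welfare loss = ½ × 6.4898 × 6.36 = 20.64.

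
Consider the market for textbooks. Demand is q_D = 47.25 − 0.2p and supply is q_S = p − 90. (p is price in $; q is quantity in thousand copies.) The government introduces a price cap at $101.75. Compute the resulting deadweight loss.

In inverse form: demand p = 236.25 − 5q, supply p = 90 + q.
Competitive equilibrium: 236.25 − 5q = 90 + q → q* = 24.375, p* = 114.375.
At the ceiling p = 101.75, quantity supplied = (101.75 − 90)/1 = 11.75.
Willingness to pay at q' = 11.75: 236.25 − 5·11.75 = 177.5.
Δq = 24.375 − 11.75 = 12.625; wedge = 177.5 − 101.75 = 75.75.
Deadweight loss = ½ × 12.625 × 75.75 = $478.17 thousand.

$478.17 thousand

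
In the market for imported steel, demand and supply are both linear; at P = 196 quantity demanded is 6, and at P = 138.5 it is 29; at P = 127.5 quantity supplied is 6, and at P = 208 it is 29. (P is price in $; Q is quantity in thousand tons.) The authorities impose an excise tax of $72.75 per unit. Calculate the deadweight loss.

Demand slope = (138.5 − 196)/(29 − 6) = −2.5, so P = 211 − 2.5Q.
Supply slope = (208 − 127.5)/(29 − 6) = 3.5, so P = 106.5 + 3.5Q.
Competitive equilibrium: 211 − 2.5Q = 106.5 + 3.5Q → Q* = 17.4167, P* = 167.4583.
With the tax, the buyer price exceeds the seller price by 72.75: (211 − 2.5Q) − (106.5 + 3.5Q) = 72.75 → Q' = 5.2917.
ΔQ = 17.4167 − 5.2917 = 12.125; the wedge equals the tax, 72.75.
Deadweight loss = ½ × 12.125 × 72.75 = $441.05 thousand.

$441.05 thousand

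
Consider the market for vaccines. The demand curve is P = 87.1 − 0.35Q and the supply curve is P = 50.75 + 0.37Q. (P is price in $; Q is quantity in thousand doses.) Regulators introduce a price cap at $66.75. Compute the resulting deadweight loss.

$18.89 thousand

Competitive equilibrium: 87.1 − 0.35Q = 50.75 + 0.37Q → Q* = 50.4861, P* = 69.4299.
At the ceiling P = 66.75, quantity supplied = (66.75 − 50.75)/0.37 = 43.2432.
Willingness to pay at Q' = 43.2432: 87.1 − 0.35·43.2432 = 71.9649.
ΔQ = 50.4861 − 43.2432 = 7.2429; wedge = 71.9649 − 66.75 = 5.2149.
Deadweight loss = ½ × 7.2429 × 5.2149 = $18.89 thousand.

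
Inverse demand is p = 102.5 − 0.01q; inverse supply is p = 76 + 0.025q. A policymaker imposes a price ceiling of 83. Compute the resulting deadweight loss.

3984.14

Competitive equilibrium: 102.5 − 0.01q = 76 + 0.025q → q* = 757.1429, p* = 94.9286.
At the ceiling p = 83, quantity supplied = (83 − 76)/0.025 = 280.
Willingness to pay at q' = 280: 102.5 − 0.01·280 = 99.7.
Δq = 757.1429 − 280 = 477.1429; wedge = 99.7 − 83 = 16.7.
The triangle = ½ × 477.1429 × 16.7 = 3984.14.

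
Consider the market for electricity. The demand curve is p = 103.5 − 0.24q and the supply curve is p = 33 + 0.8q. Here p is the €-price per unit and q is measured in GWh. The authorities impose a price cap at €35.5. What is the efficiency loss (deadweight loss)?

€2174.31

Competitive equilibrium: 103.5 − 0.24q = 33 + 0.8q → q* = 67.7885, p* = 87.2308.
At the ceiling p = 35.5, quantity supplied = (35.5 − 33)/0.8 = 3.125.
Willingness to pay at q' = 3.125: 103.5 − 0.24·3.125 = 102.75.
Δq = 67.7885 − 3.125 = 64.6635; wedge = 102.75 − 35.5 = 67.25.
Deadweight loss = ½ × 64.6635 × 67.25 = €2174.31.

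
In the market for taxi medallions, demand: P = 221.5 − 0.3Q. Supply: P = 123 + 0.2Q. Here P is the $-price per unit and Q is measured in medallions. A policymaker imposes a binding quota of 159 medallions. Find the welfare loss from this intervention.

Competitive equilibrium: 221.5 − 0.3Q = 123 + 0.2Q → Q* = 197, P* = 162.4.
At Q = 159: demand price = 221.5 − 0.3·159 = 173.8; supply price = 123 + 0.2·159 = 154.8.
ΔQ = 197 − 159 = 38; wedge = 173.8 − 154.8 = 19.
Welfare loss = ½ × 38 × 19 = $361.

$361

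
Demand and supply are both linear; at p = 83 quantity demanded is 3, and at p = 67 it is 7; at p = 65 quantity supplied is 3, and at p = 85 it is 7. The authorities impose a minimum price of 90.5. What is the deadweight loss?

67.57

Demand slope = (67 − 83)/(7 − 3) = −4, so p = 95 − 4q.
Supply slope = (85 − 65)/(7 − 3) = 5, so p = 50 + 5q.
Competitive equilibrium: 95 − 4q = 50 + 5q → q* = 5, p* = 75.
At the floor p = 90.5, quantity demanded = (95 − 90.5)/4 = 1.125.
Sellers' marginal cost at q' = 1.125: 50 + 5·1.125 = 55.625.
Δq = 5 − 1.125 = 3.875; wedge = 90.5 − 55.625 = 34.875.
Welfare loss = ½ × 3.875 × 34.875 = 67.57.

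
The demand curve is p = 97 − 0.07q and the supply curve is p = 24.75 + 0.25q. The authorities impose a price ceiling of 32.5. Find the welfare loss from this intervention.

6070.36

Competitive equilibrium: 97 − 0.07q = 24.75 + 0.25q → q* = 225.7813, p* = 81.1953.
At the ceiling p = 32.5, quantity supplied = (32.5 − 24.75)/0.25 = 31.
Willingness to pay at q' = 31: 97 − 0.07·31 = 94.83.
Δq = 225.7813 − 31 = 194.7813; wedge = 94.83 − 32.5 = 62.33.
DWL = ½ × 194.7813 × 62.33 = 6070.36.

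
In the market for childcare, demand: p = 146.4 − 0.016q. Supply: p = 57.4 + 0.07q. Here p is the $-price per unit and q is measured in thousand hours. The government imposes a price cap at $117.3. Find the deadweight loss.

Competitive equilibrium: 146.4 − 0.016q = 57.4 + 0.07q → q* = 1034.8837, p* = 129.8419.
At the ceiling p = 117.3, quantity supplied = (117.3 − 57.4)/0.07 = 855.7143.
Willingness to pay at q' = 855.7143: 146.4 − 0.016·855.7143 = 132.7086.
Δq = 1034.8837 − 855.7143 = 179.1694; wedge = 132.7086 − 117.3 = 15.4086.
Deadweight loss = ½ × 179.1694 × 15.4086 = $1380.37 thousand.

$1380.37 thousand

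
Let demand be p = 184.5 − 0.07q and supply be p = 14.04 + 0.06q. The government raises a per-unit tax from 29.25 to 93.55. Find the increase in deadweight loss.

30369.38

Competitive equilibrium: 184.5 − 0.07q = 14.04 + 0.06q → q* = 1311.2308, p* = 92.7138.
For a per-unit tax t: Δq = t/0.13, so DWL = ½·t·(t/0.13) = t²/0.26.
At t = 29.25: DWL = 3290.625. At t = 93.55: DWL = 33660.0096.
Increase = 33660.0096 − 3290.625 = 30369.38.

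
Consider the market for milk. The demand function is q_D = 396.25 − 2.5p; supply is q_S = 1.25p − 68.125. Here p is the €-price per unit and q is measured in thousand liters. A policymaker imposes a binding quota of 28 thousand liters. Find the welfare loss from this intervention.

€2065.07 thousand

In inverse form: demand p = 158.5 − 0.4q, supply p = 54.5 + 0.8q.
Competitive equilibrium: 158.5 − 0.4q = 54.5 + 0.8q → q* = 86.6667, p* = 123.8333.
At q = 28: demand price = 158.5 − 0.4·28 = 147.3; supply price = 54.5 + 0.8·28 = 76.9.
Δq = 86.6667 − 28 = 58.6667; wedge = 147.3 − 76.9 = 70.4.
DWL = ½ × 58.6667 × 70.4 = €2065.07 thousand.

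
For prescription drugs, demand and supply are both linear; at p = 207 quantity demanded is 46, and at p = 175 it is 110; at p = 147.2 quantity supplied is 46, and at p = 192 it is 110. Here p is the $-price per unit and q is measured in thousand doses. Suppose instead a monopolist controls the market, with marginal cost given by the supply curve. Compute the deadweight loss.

Demand slope = (175 − 207)/(110 − 46) = −0.5, so p = 230 − 0.5q.
Supply slope = (192 − 147.2)/(110 − 46) = 0.7, so p = 115 + 0.7q.
Competitive equilibrium: 230 − 0.5q = 115 + 0.7q → q* = 95.8333, p* = 182.0833.
Marginal revenue: MR = 230 − q. Set MR = MC: 230 − q = 115 + 0.7q → q_m = 67.6471.
Price p_m = 230 − 0.5·67.6471 = 196.1765; MC(q_m) = 115 + 0.7·67.6471 = 162.353.
Competitive q* = 95.8333, so Δq = 28.1862; wedge = 196.1765 − 162.353 = 33.8235.
The triangle = ½ × 28.1862 × 33.8235 = $476.68 thousand.

$476.68 thousand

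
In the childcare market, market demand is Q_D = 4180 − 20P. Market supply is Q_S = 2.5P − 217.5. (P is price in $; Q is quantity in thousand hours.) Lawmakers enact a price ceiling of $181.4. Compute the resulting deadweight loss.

$277.38 thousand

In inverse form: demand P = 209 − 0.05Q, supply P = 87 + 0.4Q.
Competitive equilibrium: 209 − 0.05Q = 87 + 0.4Q → Q* = 271.1111, P* = 195.4444.
At the ceiling P = 181.4, quantity supplied = (181.4 − 87)/0.4 = 236.
Willingness to pay at Q' = 236: 209 − 0.05·236 = 197.2.
ΔQ = 271.1111 − 236 = 35.1111; wedge = 197.2 − 181.4 = 15.8.
DWL = ½ × 35.1111 × 15.8 = $277.38 thousand.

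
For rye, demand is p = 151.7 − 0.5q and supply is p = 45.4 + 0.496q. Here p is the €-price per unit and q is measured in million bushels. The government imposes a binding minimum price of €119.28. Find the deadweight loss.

Competitive equilibrium: 151.7 − 0.5q = 45.4 + 0.496q → q* = 106.7269, p* = 98.3365.
At the floor p = 119.28, quantity demanded = (151.7 − 119.28)/0.5 = 64.84.
Sellers' marginal cost at q' = 64.84: 45.4 + 0.496·64.84 = 77.5606.
Δq = 106.7269 − 64.84 = 41.8869; wedge = 119.28 − 77.5606 = 41.7194.
The triangle = ½ × 41.8869 × 41.7194 = €873.75 million.

€873.75 million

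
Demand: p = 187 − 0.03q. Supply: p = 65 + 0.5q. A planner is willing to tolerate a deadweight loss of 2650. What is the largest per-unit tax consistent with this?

Competitive equilibrium: 187 − 0.03q = 65 + 0.5q → q* = 230.1887, p* = 180.0943.
A tax t gives Δq = t/0.53 and wedge t, so DWL = t²/1.06.
t²/1.06 = 2650 → t² = 2809 → t = 53.

53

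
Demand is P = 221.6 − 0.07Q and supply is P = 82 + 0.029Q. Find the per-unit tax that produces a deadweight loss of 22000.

66

Competitive equilibrium: 221.6 − 0.07Q = 82 + 0.029Q → Q* = 1410.101, P* = 122.8929.
A tax t gives ΔQ = t/0.099 and wedge t, so DWL = t²/0.198.
t²/0.198 = 22000 → t² = 4356 → t = 66.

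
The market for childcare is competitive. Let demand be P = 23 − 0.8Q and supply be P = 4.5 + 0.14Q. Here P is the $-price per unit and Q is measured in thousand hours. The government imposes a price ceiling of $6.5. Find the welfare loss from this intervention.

Competitive equilibrium: 23 − 0.8Q = 4.5 + 0.14Q → Q* = 19.6809, P* = 7.2553.
At the ceiling P = 6.5, quantity supplied = (6.5 − 4.5)/0.14 = 14.2857.
Willingness to pay at Q' = 14.2857: 23 − 0.8·14.2857 = 11.5714.
ΔQ = 19.6809 − 14.2857 = 5.3952; wedge = 11.5714 − 6.5 = 5.0714.
DWL = ½ × 5.3952 × 5.0714 = $13.68 thousand.

$13.68 thousand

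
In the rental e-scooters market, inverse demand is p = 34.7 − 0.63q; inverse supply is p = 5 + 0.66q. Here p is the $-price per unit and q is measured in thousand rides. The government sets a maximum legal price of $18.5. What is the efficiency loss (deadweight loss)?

$4.26 thousand

Competitive equilibrium: 34.7 − 0.63q = 5 + 0.66q → q* = 23.0233, p* = 20.1953.
At the ceiling p = 18.5, quantity supplied = (18.5 − 5)/0.66 = 20.4545.
Willingness to pay at q' = 20.4545: 34.7 − 0.63·20.4545 = 21.8137.
Δq = 23.0233 − 20.4545 = 2.5688; wedge = 21.8137 − 18.5 = 3.3137.
DWL = ½ × 2.5688 × 3.3137 = $4.26 thousand.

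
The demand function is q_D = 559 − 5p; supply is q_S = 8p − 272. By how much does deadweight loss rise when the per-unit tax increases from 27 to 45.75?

2098.56

In inverse form: demand p = 111.8 − 0.2q, supply p = 34 + 0.125q.
Competitive equilibrium: 111.8 − 0.2q = 34 + 0.125q → q* = 239.3846, p* = 63.9231.
For a per-unit tax t: Δq = t/0.325, so DWL = ½·t·(t/0.325) = t²/0.65.
At t = 27: DWL = 1121.538. At t = 45.75: DWL = 3220.096.
Increase = 3220.096 − 1121.538 = 2098.56.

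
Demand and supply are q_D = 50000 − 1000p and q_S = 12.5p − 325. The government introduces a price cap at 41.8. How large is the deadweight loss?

395.31

In inverse form: demand p = 50 − 0.001q, supply p = 26 + 0.08q.
Competitive equilibrium: 50 − 0.001q = 26 + 0.08q → q* = 296.2963, p* = 49.7037.
At the ceiling p = 41.8, quantity supplied = (41.8 − 26)/0.08 = 197.5.
Willingness to pay at q' = 197.5: 50 − 0.001·197.5 = 49.8025.
Δq = 296.2963 − 197.5 = 98.7963; wedge = 49.8025 − 41.8 = 8.0025.
The triangle = ½ × 98.7963 × 8.0025 = 395.31.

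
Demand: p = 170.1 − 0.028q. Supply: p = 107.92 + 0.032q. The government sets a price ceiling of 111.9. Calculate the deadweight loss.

24950.04

Competitive equilibrium: 170.1 − 0.028q = 107.92 + 0.032q → q* = 1036.3333, p* = 141.0827.
At the ceiling p = 111.9, quantity supplied = (111.9 − 107.92)/0.032 = 124.375.
Willingness to pay at q' = 124.375: 170.1 − 0.028·124.375 = 166.6175.
Δq = 1036.3333 − 124.375 = 911.9583; wedge = 166.6175 − 111.9 = 54.7175.
Welfare loss = ½ × 911.9583 × 54.7175 = 24950.04.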